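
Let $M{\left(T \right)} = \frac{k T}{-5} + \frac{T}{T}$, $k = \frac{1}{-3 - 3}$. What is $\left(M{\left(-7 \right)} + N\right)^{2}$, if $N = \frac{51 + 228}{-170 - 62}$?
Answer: $\frac{2301289}{12110400} \approx 0.19003$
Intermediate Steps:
$k = - \frac{1}{6}$ ($k = \frac{1}{-6} = - \frac{1}{6} \approx -0.16667$)
$M{\left(T \right)} = 1 + \frac{T}{30}$ ($M{\left(T \right)} = \frac{\left(- \frac{1}{6}\right) T}{-5} + \frac{T}{T} = - \frac{T}{6} \left(- \frac{1}{5}\right) + 1 = \frac{T}{30} + 1 = 1 + \frac{T}{30}$)
$N = - \frac{279}{232}$ ($N = \frac{279}{-232} = 279 \left(- \frac{1}{232}\right) = - \frac{279}{232} \approx -1.2026$)
$\left(M{\left(-7 \right)} + N\right)^{2} = \left(\left(1 + \frac{1}{30} \left(-7\right)\right) - \frac{279}{232}\right)^{2} = \left(\left(1 - \frac{7}{30}\right) - \frac{279}{232}\right)^{2} = \left(\frac{23}{30} - \frac{279}{232}\right)^{2} = \left(- \frac{1517}{3480}\right)^{2} = \frac{2301289}{12110400}$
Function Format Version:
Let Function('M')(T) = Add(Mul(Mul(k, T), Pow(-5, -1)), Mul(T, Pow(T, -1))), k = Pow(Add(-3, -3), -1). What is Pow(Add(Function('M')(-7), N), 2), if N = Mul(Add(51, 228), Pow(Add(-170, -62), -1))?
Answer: Rational(2301289, 12110400) ≈ 0.19003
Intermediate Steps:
k = Rational(-1, 6) (k = Pow(-6, -1) = Rational(-1, 6) ≈ -0.16667)
Function('M')(T) = Add(1, Mul(Rational(1, 30), T)) (Function('M')(T) = Add(Mul(Mul(Rational(-1, 6), T), Pow(-5, -1)), Mul(T, Pow(T, -1))) = Add(Mul(Mul(Rational(-1, 6), T), Rational(-1, 5)), 1) = Add(Mul(Rational(1, 30), T), 1) = Add(1, Mul(Rational(1, 30), T)))
N = Rational(-279, 232) (N = Mul(279, Pow(-232, -1)) = Mul(279, Rational(-1, 232)) = Rational(-279, 232) ≈ -1.2026)
Pow(Add(Function('M')(-7), N), 2) = Pow(Add(Add(1, Mul(Rational(1, 30), -7)), Rational(-279, 232)), 2) = Pow(Add(Add(1, Rational(-7, 30)), Rational(-279, 232)), 2) = Pow(Add(Rational(23, 30), Rational(-279, 232)), 2) = Pow(Rational(-1517, 3480), 2) = Rational(2301289, 12110400)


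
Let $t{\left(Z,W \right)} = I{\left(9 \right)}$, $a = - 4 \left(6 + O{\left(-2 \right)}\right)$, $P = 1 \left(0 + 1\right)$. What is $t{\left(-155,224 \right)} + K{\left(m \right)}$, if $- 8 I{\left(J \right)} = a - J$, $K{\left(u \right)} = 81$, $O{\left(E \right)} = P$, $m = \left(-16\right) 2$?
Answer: $\frac{685}{8} \approx 85.625$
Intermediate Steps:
$m = -32$
$P = 1$ ($P = 1 \cdot 1 = 1$)
$O{\left(E \right)} = 1$
$a = -28$ ($a = - 4 \left(6 + 1\right) = \left(-4\right) 7 = -28$)
$I{\left(J \right)} = \frac{7}{2} + \frac{J}{8}$ ($I{\left(J \right)} = - \frac{-28 - J}{8} = \frac{7}{2} + \frac{J}{8}$)
$t{\left(Z,W \right)} = \frac{37}{8}$ ($t{\left(Z,W \right)} = \frac{7}{2} + \frac{1}{8} \cdot 9 = \frac{7}{2} + \frac{9}{8} = \frac{37}{8}$)
$t{\left(-155,224 \right)} + K{\left(m \right)} = \frac{37}{8} + 81 = \frac{685}{8}$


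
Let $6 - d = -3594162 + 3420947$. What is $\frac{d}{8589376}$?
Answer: $\frac{173221}{8589376} \approx 0.020167$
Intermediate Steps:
$d = 173221$ ($d = 6 - \left(-3594162 + 3420947\right) = 6 - -173215 = 6 + 173215 = 173221$)
$\frac{d}{8589376} = \frac{173221}{8589376}$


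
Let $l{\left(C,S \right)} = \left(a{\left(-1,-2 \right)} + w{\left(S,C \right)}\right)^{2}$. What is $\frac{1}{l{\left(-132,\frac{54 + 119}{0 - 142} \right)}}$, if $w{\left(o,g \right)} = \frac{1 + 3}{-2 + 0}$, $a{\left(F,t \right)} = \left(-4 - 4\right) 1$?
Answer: $\frac{1}{100} \approx 0.01$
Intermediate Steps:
$a{\left(F,t \right)} = -8$ ($a{\left(F,t \right)} = \left(-8\right) 1 = -8$)
$w{\left(o,g \right)} = -2$ ($w{\left(o,g \right)} = \frac{4}{-2} = 4 \left(- \frac{1}{2}\right) = -2$)
$l{\left(C,S \right)} = 100$ ($l{\left(C,S \right)} = \left(-8 - 2\right)^{2} = \left(-10\right)^{2} = 100$)
$\frac{1}{l{\left(-132,\frac{54 + 119}{0 - 142} \right)}} = \frac{1}{100}$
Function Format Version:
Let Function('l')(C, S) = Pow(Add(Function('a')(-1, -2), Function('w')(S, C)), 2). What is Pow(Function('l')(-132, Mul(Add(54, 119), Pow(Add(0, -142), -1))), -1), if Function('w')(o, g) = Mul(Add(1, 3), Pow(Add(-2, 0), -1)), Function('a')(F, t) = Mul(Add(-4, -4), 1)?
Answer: Rational(1, 100) ≈ 0.010000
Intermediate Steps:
Function('a')(F, t) = -8 (Function('a')(F, t) = Mul(-8, 1) = -8)
Function('w')(o, g) = -2 (Function('w')(o, g) = Mul(4, Pow(-2, -1)) = Mul(4, Rational(-1, 2)) = -2)
Function('l')(C, S) = 100 (Function('l')(C, S) = Pow(Add(-8, -2), 2) = Pow(-10, 2) = 100)
Pow(Function('l')(-132, Mul(Add(54, 119), Pow(Add(0, -142), -1))), -1) = Pow(100, -1) = Rational(1, 100)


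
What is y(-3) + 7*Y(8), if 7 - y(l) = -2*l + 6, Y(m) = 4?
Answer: 23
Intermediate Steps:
y(l) = 1 + 2*l (y(l) = 7 - (-2*l + 6) = 7 - (6 - 2*l) = 7 + (-6 + 2*l) = 1 + 2*l)
y(-3) + 7*Y(8) = (1 + 2*(-3)) + 7*4 = (1 - 6) + 28 = -5 + 28 = 23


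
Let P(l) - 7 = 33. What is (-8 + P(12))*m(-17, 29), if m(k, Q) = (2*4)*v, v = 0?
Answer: 0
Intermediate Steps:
m(k, Q) = 0 (m(k, Q) = (2*4)*0 = 8*0 = 0)
P(l) = 40 (P(l) = 7 + 33 = 40)
(-8 + P(12))*m(-17, 29) = (-8 + 40)*0 = 32*0 = 0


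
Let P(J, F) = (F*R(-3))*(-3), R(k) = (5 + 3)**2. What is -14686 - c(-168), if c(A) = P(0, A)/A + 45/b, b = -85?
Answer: -246389/17 ≈ -14493.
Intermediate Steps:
R(k) = 64 (R(k) = 8**2 = 64)
P(J, F) = -192*F (P(J, F) = (F*64)*(-3) = (64*F)*(-3) = -192*F)
c(A) = -3273/17 (c(A) = (-192*A)/A + 45/(-85) = -192 + 45*(-1/85) = -192 - 9/17 = -3273/17)
-14686 - c(-168) = -14686 - 1*(-3273/17) = -14686 + 3273/17 = -246389/17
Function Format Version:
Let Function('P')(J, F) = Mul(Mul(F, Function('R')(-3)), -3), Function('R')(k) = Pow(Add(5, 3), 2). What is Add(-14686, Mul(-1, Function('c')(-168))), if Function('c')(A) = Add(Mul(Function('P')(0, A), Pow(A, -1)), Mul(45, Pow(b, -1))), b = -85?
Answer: Rational(-246389, 17) ≈ -14493.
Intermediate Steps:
Function('R')(k) = 64 (Function('R')(k) = Pow(8, 2) = 64)
Function('P')(J, F) = Mul(-192, F) (Function('P')(J, F) = Mul(Mul(F, 64), -3) = Mul(Mul(64, F), -3) = Mul(-192, F))
Function('c')(A) = Rational(-3273, 17) (Function('c')(A) = Add(Mul(Mul(-192, A), Pow(A, -1)), Mul(45, Pow(-85, -1))) = Add(-192, Mul(45, Rational(-1, 85))) = Add(-192, Rational(-9, 17)) = Rational(-3273, 17))
Add(-14686, Mul(-1, Function('c')(-168))) = Add(-14686, Mul(-1, Rational(-3273, 17))) = Add(-14686, Rational(3273, 17)) = Rational(-246389, 17)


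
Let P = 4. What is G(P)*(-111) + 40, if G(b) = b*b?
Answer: -1736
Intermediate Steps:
G(b) = b²
G(P)*(-111) + 40 = 4²*(-111) + 40 = 16*(-111) + 40 = -1776 + 40 = -1736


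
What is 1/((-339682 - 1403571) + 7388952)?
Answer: 1/5645699 ≈ 1.7713e-7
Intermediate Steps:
1/((-339682 - 1403571) + 7388952) = 1/(-1743253 + 7388952) = 1/5645699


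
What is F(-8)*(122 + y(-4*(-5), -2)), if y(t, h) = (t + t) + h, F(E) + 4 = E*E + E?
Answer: 8320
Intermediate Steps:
F(E) = -4 + E + E² (F(E) = -4 + (E*E + E) = -4 + (E² + E) = -4 + (E + E²) = -4 + E + E²)
y(t, h) = h + 2*t (y(t, h) = 2*t + h = h + 2*t)
F(-8)*(122 + y(-4*(-5), -2)) = (-4 - 8 + (-8)²)*(122 + (-2 + 2*(-4*(-5)))) = (-4 - 8 + 64)*(122 + (-2 + 2*20)) = 52*(122 + (-2 + 40)) = 52*(122 + 38) = 52*160 = 8320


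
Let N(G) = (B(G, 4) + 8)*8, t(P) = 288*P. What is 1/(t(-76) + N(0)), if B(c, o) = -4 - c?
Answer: -1/21856 ≈ -4.5754e-5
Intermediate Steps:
N(G) = 32 - 8*G (N(G) = ((-4 - G) + 8)*8 = (4 - G)*8 = 32 - 8*G)
1/(t(-76) + N(0)) = 1/(288*(-76) + (32 - 8*0)) = 1/(-21888 + (32 + 0)) = 1/(-21888 + 32) = 1/(-21856) = -1/21856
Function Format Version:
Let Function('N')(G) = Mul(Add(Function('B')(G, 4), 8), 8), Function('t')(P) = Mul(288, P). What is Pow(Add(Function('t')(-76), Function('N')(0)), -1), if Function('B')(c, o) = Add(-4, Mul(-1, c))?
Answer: Rational(-1, 21856) ≈ -4.5754e-5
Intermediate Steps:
Function('N')(G) = Add(32, Mul(-8, G)) (Function('N')(G) = Mul(Add(Add(-4, Mul(-1, G)), 8), 8) = Mul(Add(4, Mul(-1, G)), 8) = Add(32, Mul(-8, G)))
Pow(Add(Function('t')(-76), Function('N')(0)), -1) = Pow(Add(Mul(288, -76), Add(32, Mul(-8, 0))), -1) = Pow(Add(-21888, Add(32, 0)), -1) = Pow(Add(-21888, 32), -1) = Pow(-21856, -1) = Rational(-1, 21856)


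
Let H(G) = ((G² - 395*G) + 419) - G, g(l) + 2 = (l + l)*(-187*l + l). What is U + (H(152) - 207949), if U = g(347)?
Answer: -45036768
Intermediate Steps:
g(l) = -2 - 372*l² (g(l) = -2 + (l + l)*(-187*l + l) = -2 + (2*l)*(-186*l) = -2 - 372*l²)
U = -44792150 (U = -2 - 372*347² = -2 - 372*120409 = -2 - 44792148 = -44792150)
H(G) = 419 + G² - 396*G (H(G) = (419 + G² - 395*G) - G = 419 + G² - 396*G)
U + (H(152) - 207949) = -44792150 + ((419 + 152² - 396*152) - 207949) = -44792150 + ((419 + 23104 - 60192) - 207949) = -44792150 + (-36669 - 207949) = -44792150 - 244618 = -45036768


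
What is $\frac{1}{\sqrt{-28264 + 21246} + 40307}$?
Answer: $\frac{40307}{1624661267} - \frac{11 i \sqrt{58}}{1624661267} \approx 2.4809 \cdot 10^{-5} - 5.1564 \cdot 10^{-8} i$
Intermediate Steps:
$\frac{1}{\sqrt{-28264 + 21246} + 40307} = \frac{1}{\sqrt{-7018} + 40307} = \frac{1}{11 i \sqrt{58} + 40307} = \frac{1}{40307 + 11 i \sqrt{58}}$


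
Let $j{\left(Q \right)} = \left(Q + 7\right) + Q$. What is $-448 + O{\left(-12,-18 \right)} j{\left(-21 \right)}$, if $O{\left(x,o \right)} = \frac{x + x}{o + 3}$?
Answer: $-504$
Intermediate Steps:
$O{\left(x,o \right)} = \frac{2 x}{3 + o}$
$j{\left(Q \right)} = 7 + 2 Q$ ($j{\left(Q \right)} = \left(7 + Q\right) + Q = 7 + 2 Q$)
$-448 + O{\left(-12,-18 \right)} j{\left(-21 \right)} = -448 + 2 \left(-12\right) \frac{1}{3 - 18} \left(7 + 2 \left(-21\right)\right) = -448 + 2 \left(-12\right) \frac{1}{-15} \left(7 - 42\right) = -448 + 2 \left(-12\right) \left(- \frac{1}{15}\right) \left(-35\right) = -448 + \frac{8}{5} \left(-35\right) = -448 - 56 = -504$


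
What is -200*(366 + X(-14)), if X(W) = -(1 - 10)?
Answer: -75000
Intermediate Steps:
X(W) = 9 (X(W) = -1*(-9) = 9)
-200*(366 + X(-14)) = -200*(366 + 9) = -200*375 = -75000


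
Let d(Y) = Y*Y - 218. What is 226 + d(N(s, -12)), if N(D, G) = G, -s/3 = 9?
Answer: 152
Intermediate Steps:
s = -27 (s = -3*9 = -27)
d(Y) = -218 + Y**2 (d(Y) = Y**2 - 218 = -218 + Y**2)
226 + d(N(s, -12)) = 226 + (-218 + (-12)**2) = 226 + (-218 + 144) = 226 - 74 = 152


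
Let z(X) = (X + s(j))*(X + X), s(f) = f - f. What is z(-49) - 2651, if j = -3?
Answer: 2151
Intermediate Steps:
s(f) = 0
z(X) = 2*X**2 (z(X) = (X + 0)*(X + X) = X*(2*X) = 2*X**2)
z(-49) - 2651 = 2*(-49)**2 - 2651 = 2*2401 - 2651 = 4802 - 2651 = 2151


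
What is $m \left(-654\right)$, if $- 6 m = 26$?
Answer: $2834$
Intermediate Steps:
$m = - \frac{13}{3}$ ($m = \left(- \frac{1}{6}\right) 26 = - \frac{13}{3} \approx -4.3333$)
$m \left(-654\right) = \left(- \frac{13}{3}\right) \left(-654\right) = 2834$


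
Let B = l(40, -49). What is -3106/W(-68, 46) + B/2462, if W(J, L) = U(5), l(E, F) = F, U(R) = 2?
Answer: -3823535/2462 ≈ -1553.0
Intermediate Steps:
W(J, L) = 2
B = -49
-3106/W(-68, 46) + B/2462 = -3106/2 - 49/2462 = -3106*1/2 - 49*1/2462 = -1553 - 49/2462 = -3823535/2462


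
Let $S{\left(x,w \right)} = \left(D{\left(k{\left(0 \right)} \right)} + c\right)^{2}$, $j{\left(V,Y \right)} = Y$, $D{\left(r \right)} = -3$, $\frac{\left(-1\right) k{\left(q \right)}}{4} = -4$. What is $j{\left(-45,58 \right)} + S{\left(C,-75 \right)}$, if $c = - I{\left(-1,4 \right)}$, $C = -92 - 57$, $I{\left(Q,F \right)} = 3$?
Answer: $94$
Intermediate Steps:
$C = -149$ ($C = -92 - 57 = -149$)
$k{\left(q \right)} = 16$ ($k{\left(q \right)} = \left(-4\right) \left(-4\right) = 16$)
$c = -3$ ($c = \left(-1\right) 3 = -3$)
$S{\left(x,w \right)} = 36$ ($S{\left(x,w \right)} = \left(-3 - 3\right)^{2} = \left(-6\right)^{2} = 36$)
$j{\left(-45,58 \right)} + S{\left(C,-75 \right)} = 58 + 36 = 94$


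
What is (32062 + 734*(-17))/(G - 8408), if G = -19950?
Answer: -9792/14179 ≈ -0.69060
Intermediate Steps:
(32062 + 734*(-17))/(G - 8408) = (32062 + 734*(-17))/(-19950 - 8408) = (32062 - 12478)/(-28358) = 19584*(-1/28358) = -9792/14179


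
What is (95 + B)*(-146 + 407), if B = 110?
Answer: 53505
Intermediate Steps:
(95 + B)*(-146 + 407) = (95 + 110)*(-146 + 407) = 205*261 = 53505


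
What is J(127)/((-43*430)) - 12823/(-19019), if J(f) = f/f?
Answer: 237078251/351661310 ≈ 0.67417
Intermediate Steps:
J(f) = 1
J(127)/((-43*430)) - 12823/(-19019) = 1/(-43*430) - 12823/(-19019) = 1/(-18490) - 12823*(-1/19019) = 1*(-1/18490) + 12823/19019 = -1/18490 + 12823/19019 = 237078251/351661310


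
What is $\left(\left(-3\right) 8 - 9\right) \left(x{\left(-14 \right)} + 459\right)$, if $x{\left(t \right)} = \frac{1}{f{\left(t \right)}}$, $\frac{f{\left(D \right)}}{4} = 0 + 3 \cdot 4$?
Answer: $- \frac{242363}{16} \approx -15148.0$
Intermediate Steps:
$f{\left(D \right)} = 48$ ($f{\left(D \right)} = 4 \left(0 + 3 \cdot 4\right) = 4 \left(0 + 12\right) = 4 \cdot 12 = 48$)
$x{\left(t \right)} = \frac{1}{48}$
$\left(\left(-3\right) 8 - 9\right) \left(x{\left(-14 \right)} + 459\right) = \left(\left(-3\right) 8 - 9\right) \left(\frac{1}{48} + 459\right) = \left(-24 - 9\right) \frac{22033}{48} = \left(-33\right) \frac{22033}{48} = - \frac{242363}{16}$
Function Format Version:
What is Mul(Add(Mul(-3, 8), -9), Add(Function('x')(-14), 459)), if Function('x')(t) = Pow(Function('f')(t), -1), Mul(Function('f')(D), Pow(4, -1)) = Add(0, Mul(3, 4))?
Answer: Rational(-242363, 16) ≈ -15148.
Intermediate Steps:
Function('f')(D) = 48 (Function('f')(D) = Mul(4, Add(0, Mul(3, 4))) = Mul(4, Add(0, 12)) = Mul(4, 12) = 48)
Function('x')(t) = Rational(1, 48) (Function('x')(t) = Pow(48, -1) = Rational(1, 48))
Mul(Add(Mul(-3, 8), -9), Add(Function('x')(-14), 459)) = Mul(Add(Mul(-3, 8), -9), Add(Rational(1, 48), 459)) = Mul(Add(-24, -9), Rational(22033, 48)) = Mul(-33, Rational(22033, 48)) = Rational(-242363, 16)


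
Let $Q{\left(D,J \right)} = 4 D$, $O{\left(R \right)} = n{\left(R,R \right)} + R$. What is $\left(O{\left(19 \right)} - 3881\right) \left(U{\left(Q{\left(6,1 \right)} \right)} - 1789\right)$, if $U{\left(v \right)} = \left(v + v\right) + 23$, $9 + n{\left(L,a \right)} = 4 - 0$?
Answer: $6643506$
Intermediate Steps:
$n{\left(L,a \right)} = -5$ ($n{\left(L,a \right)} = -9 + \left(4 - 0\right) = -9 + \left(4 + 0\right) = -9 + 4 = -5$)
$O{\left(R \right)} = -5 + R$
$U{\left(v \right)} = 23 + 2 v$ ($U{\left(v \right)} = 2 v + 23 = 23 + 2 v$)
$\left(O{\left(19 \right)} - 3881\right) \left(U{\left(Q{\left(6,1 \right)} \right)} - 1789\right) = \left(\left(-5 + 19\right) - 3881\right) \left(\left(23 + 2 \cdot 4 \cdot 6\right) - 1789\right) = \left(14 - 3881\right) \left(\left(23 + 2 \cdot 24\right) - 1789\right) = - 3867 \left(\left(23 + 48\right) - 1789\right) = - 3867 \left(71 - 1789\right) = \left(-3867\right) \left(-1718\right) = 6643506$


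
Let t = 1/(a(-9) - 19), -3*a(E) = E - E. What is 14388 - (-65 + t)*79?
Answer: 371016/19 ≈ 19527.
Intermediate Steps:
a(E) = 0 (a(E) = -(E - E)/3 = -1/3*0 = 0)
t = -1/19 (t = 1/(0 - 19) = 1/(-19) = -1/19 ≈ -0.052632)
14388 - (-65 + t)*79 = 14388 - (-65 - 1/19)*79 = 14388 - (-1236)*79/19 = 14388 - 1*(-97644/19) = 14388 + 97644/19 = 371016/19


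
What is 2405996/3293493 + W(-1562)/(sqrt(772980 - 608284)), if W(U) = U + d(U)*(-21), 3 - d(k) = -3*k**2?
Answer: 2405996/3293493 - 153711797*sqrt(41174)/82348 ≈ -3.7876e+5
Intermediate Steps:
d(k) = 3 + 3*k**2 (d(k) = 3 - (-3)*k**2 = 3 + 3*k**2)
W(U) = -63 + U - 63*U**2 (W(U) = U + (3 + 3*U**2)*(-21) = U + (-63 - 63*U**2) = -63 + U - 63*U**2)
2405996/3293493 + W(-1562)/(sqrt(772980 - 608284)) = 2405996/3293493 + (-63 - 1562 - 63*(-1562)**2)/(sqrt(772980 - 608284)) = 2405996*(1/3293493) + (-63 - 1562 - 63*2439844)/(sqrt(164696)) = 2405996/3293493 + (-63 - 1562 - 153710172)/((2*sqrt(41174))) = 2405996/3293493 - 153711797*sqrt(41174)/82348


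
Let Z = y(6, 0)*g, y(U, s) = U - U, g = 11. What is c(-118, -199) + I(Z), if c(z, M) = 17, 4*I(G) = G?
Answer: 17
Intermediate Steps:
y(U, s) = 0
Z = 0 (Z = 0*11 = 0)
I(G) = G/4
c(-118, -199) + I(Z) = 17 + (¼)*0 = 17 + 0 = 17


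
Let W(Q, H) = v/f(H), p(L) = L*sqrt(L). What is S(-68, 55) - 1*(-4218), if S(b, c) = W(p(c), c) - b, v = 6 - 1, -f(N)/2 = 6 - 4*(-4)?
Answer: 188579/44 ≈ 4285.9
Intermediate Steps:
f(N) = -44 (f(N) = -2*(6 - 4*(-4)) = -2*(6 + 16) = -2*22 = -44)
v = 5
p(L) = L**(3/2)
W(Q, H) = -5/44 (W(Q, H) = 5/(-44) = 5*(-1/44) = -5/44)
S(b, c) = -5/44 - b
S(-68, 55) - 1*(-4218) = (-5/44 - 1*(-68)) - 1*(-4218) = (-5/44 + 68) + 4218 = 2987/44 + 4218 = 188579/44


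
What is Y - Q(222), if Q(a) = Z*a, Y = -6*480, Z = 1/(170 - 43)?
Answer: -365982/127 ≈ -2881.7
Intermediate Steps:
Z = 1/127 ≈ 0.0078740
Y = -2880
Q(a) = a/127
Y - Q(222) = -2880 - 222/127 = -365982/127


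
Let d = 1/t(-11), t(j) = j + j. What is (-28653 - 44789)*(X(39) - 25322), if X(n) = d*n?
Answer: 20458113683/11 ≈ 1.8598e+9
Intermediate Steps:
t(j) = 2*j
d = -1/22 (d = 1/(2*(-11)) = 1/(-22) = -1/22 ≈ -0.045455)
X(n) = -n/22
(-28653 - 44789)*(X(39) - 25322) = (-28653 - 44789)*(-1/22*39 - 25322) = -73442*(-39/22 - 25322) = -73442*(-557123/22) = 20458113683/11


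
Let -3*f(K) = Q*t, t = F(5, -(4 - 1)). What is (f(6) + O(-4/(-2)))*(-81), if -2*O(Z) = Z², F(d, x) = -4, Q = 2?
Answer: -54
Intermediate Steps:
t = -4
O(Z) = -Z²/2
f(K) = 8/3 (f(K) = -2*(-4)/3 = -⅓*(-8) = 8/3)
(f(6) + O(-4/(-2)))*(-81) = (8/3 - (-4/(-2))²/2)*(-81) = (8/3 - (-4*(-½))²/2)*(-81) = (8/3 - ½*2²)*(-81) = (8/3 - ½*4)*(-81) = (8/3 - 2)*(-81) = (⅔)*(-81) = -54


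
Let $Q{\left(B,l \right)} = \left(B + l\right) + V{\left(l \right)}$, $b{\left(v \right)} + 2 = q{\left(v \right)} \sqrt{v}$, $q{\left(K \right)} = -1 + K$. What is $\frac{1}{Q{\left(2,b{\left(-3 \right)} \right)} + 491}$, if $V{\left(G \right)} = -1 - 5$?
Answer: $\frac{485}{235273} + \frac{4 i \sqrt{3}}{235273} \approx 0.0020614 + 2.9448 \cdot 10^{-5} i$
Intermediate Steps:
$V{\left(G \right)} = -6$
$b{\left(v \right)} = -2 + \sqrt{v} \left(-1 + v\right)$ ($b{\left(v \right)} = -2 + \left(-1 + v\right) \sqrt{v} = -2 + \sqrt{v} \left(-1 + v\right)$)
$Q{\left(B,l \right)} = -6 + B + l$ ($Q{\left(B,l \right)} = \left(B + l\right) - 6 = -6 + B + l$)
$\frac{1}{Q{\left(2,b{\left(-3 \right)} \right)} + 491} = \frac{1}{\left(-6 + 2 - \left(2 - \sqrt{-3} \left(-1 - 3\right)\right)\right) + 491} = \frac{1}{\left(-6 + 2 - \left(2 - i \sqrt{3} \left(-4\right)\right)\right) + 491} = \frac{1}{\left(-6 + 2 - \left(2 + 4 i \sqrt{3}\right)\right) + 491} = \frac{1}{\left(-6 - 4 i \sqrt{3}\right) + 491} = \frac{1}{485 - 4 i \sqrt{3}}$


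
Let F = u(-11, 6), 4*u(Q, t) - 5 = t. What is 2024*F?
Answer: 5566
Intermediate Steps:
u(Q, t) = 5/4 + t/4
F = 11/4 (F = 5/4 + (¼)*6 = 5/4 + 3/2 = 11/4 ≈ 2.7500)
2024*F = 2024*(11/4) = 5566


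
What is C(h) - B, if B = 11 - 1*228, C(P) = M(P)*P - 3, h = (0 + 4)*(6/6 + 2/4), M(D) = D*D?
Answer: 430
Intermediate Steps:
M(D) = D²
h = 6 (h = 4*(6*(⅙) + 2*(¼)) = 4*(1 + ½) = 4*(3/2) = 6)
C(P) = -3 + P³ (C(P) = P²*P - 3 = P³ - 3 = -3 + P³)
B = -217 (B = 11 - 228 = -217)
C(h) - B = (-3 + 6³) - 1*(-217) = (-3 + 216) + 217 = 213 + 217 = 430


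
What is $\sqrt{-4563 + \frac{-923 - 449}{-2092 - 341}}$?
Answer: $\frac{i \sqrt{27007290231}}{2433} \approx 67.546 i$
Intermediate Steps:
$\sqrt{-4563 + \frac{-923 - 449}{-2092 - 341}} = \sqrt{-4563 - \frac{1372}{-2433}} = \sqrt{-4563 - - \frac{1372}{2433}} = \sqrt{-4563 + \frac{1372}{2433}} = \sqrt{- \frac{11100407}{2433}} = \frac{i \sqrt{27007290231}}{2433}$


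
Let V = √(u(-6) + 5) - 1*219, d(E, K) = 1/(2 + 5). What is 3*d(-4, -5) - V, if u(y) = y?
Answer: 1536/7 - I ≈ 219.43 - 1.0*I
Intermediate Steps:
d(E, K) = ⅐ (d(E, K) = 1/7 = ⅐)
V = -219 + I (V = √(-6 + 5) - 1*219 = √(-1) - 219 = I - 219 = -219 + I ≈ -219.0 + 1.0*I)
3*d(-4, -5) - V = 3*(⅐) - (-219 + I) = 3/7 + (219 - I) = 1536/7 - I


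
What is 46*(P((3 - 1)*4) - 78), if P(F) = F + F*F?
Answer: -276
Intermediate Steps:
P(F) = F + F²
46*(P((3 - 1)*4) - 78) = 46*(((3 - 1)*4)*(1 + (3 - 1)*4) - 78) = 46*((2*4)*(1 + 2*4) - 78) = 46*(8*(1 + 8) - 78) = 46*(8*9 - 78) = 46*(72 - 78) = 46*(-6) = -276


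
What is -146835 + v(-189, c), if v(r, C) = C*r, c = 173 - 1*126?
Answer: -155718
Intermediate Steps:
c = 47 (c = 173 - 126 = 47)
-146835 + v(-189, c) = -146835 + 47*(-189) = -146835 - 8883 = -155718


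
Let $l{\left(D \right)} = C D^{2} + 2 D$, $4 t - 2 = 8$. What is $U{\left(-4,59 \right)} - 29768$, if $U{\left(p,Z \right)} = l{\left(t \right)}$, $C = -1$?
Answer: $- \frac{119077}{4} \approx -29769.0$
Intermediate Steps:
$t = \frac{5}{2}$ ($t = \frac{1}{2} + \frac{1}{4} \cdot 8 = \frac{1}{2} + 2 = \frac{5}{2} \approx 2.5$)
$l{\left(D \right)} = - D^{2} + 2 D$
$U{\left(p,Z \right)} = - \frac{5}{4}$ ($U{\left(p,Z \right)} = \frac{5 \left(2 - \frac{5}{2}\right)}{2} = \frac{5}{2} \left(- \frac{1}{2}\right) = - \frac{5}{4}$)
$U{\left(-4,59 \right)} - 29768 = - \frac{5}{4} - 29768 = - \frac{119077}{4}$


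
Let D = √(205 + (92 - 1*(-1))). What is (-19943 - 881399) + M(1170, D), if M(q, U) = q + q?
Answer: -899002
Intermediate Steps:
D = √298 (D = √(205 + (92 + 1)) = √(205 + 93) = √298 ≈ 17.263)
M(q, U) = 2*q
(-19943 - 881399) + M(1170, D) = (-19943 - 881399) + 2*1170 = -901342 + 2340 = -899002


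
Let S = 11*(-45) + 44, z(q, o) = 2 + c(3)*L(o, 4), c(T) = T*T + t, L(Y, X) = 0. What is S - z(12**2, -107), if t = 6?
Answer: -453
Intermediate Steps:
c(T) = 6 + T**2 (c(T) = T*T + 6 = T**2 + 6 = 6 + T**2)
z(q, o) = 2 (z(q, o) = 2 + (6 + 3**2)*0 = 2 + (6 + 9)*0 = 2 + 15*0 = 2 + 0 = 2)
S = -451 (S = -495 + 44 = -451)
S - z(12**2, -107) = -451 - 1*2 = -451 - 2 = -453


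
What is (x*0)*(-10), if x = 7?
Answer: 0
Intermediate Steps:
(x*0)*(-10) = (7*0)*(-10) = 0*(-10) = 0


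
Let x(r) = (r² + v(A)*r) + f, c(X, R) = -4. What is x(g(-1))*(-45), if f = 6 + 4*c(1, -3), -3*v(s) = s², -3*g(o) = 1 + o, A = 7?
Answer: 450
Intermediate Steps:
g(o) = -⅓ - o/3 (g(o) = -(1 + o)/3 = -⅓ - o/3)
v(s) = -s²/3
f = -10 (f = 6 + 4*(-4) = 6 - 16 = -10)
x(r) = -10 + r² - 49*r/3 (x(r) = (r² + (-⅓*7²)*r) - 10 = (r² + (-⅓*49)*r) - 10 = (r² - 49*r/3) - 10 = -10 + r² - 49*r/3)
x(g(-1))*(-45) = (-10 + (-⅓ - ⅓*(-1))² - 49*(-⅓ - ⅓*(-1))/3)*(-45) = (-10 + (-⅓ + ⅓)² - 49*(-⅓ + ⅓)/3)*(-45) = (-10 + 0² - 49/3*0)*(-45) = (-10 + 0 + 0)*(-45) = -10*(-45) = 450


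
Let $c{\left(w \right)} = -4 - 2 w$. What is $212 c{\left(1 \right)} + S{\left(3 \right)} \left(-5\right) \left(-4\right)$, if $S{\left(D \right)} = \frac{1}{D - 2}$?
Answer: $-1252$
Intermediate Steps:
$S{\left(D \right)} = \frac{1}{-2 + D}$
$212 c{\left(1 \right)} + S{\left(3 \right)} \left(-5\right) \left(-4\right) = 212 \left(-4 - 2\right) + \frac{1}{-2 + 3} \left(-5\right) \left(-4\right) = 212 \left(-4 - 2\right) + 1^{-1} \left(-5\right) \left(-4\right) = 212 \left(-6\right) + 1 \left(-5\right) \left(-4\right) = -1272 - -20 = -1272 + 20 = -1252$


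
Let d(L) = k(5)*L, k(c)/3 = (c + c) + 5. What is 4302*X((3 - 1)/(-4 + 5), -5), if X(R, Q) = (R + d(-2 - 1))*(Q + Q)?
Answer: 5721660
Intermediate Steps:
k(c) = 15 + 6*c (k(c) = 3*((c + c) + 5) = 3*(2*c + 5) = 3*(5 + 2*c) = 15 + 6*c)
d(L) = 45*L (d(L) = (15 + 6*5)*L = (15 + 30)*L = 45*L)
X(R, Q) = 2*Q*(-135 + R) (X(R, Q) = (R + 45*(-2 - 1))*(Q + Q) = (R + 45*(-3))*(2*Q) = (R - 135)*(2*Q) = (-135 + R)*(2*Q) = 2*Q*(-135 + R))
4302*X((3 - 1)/(-4 + 5), -5) = 4302*(2*(-5)*(-135 + (3 - 1)/(-4 + 5))) = 4302*(2*(-5)*(-135 + 2/1)) = 4302*(2*(-5)*(-135 + 2*1)) = 4302*(2*(-5)*(-135 + 2)) = 4302*(2*(-5)*(-133)) = 4302*1330 = 5721660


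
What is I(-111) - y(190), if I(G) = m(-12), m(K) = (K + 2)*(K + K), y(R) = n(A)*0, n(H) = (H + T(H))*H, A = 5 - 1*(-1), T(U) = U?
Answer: 240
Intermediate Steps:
A = 6 (A = 5 + 1 = 6)
n(H) = 2*H² (n(H) = (H + H)*H = (2*H)*H = 2*H²)
y(R) = 0 (y(R) = (2*6²)*0 = (2*36)*0 = 72*0 = 0)
m(K) = 2*K*(2 + K) (m(K) = (2 + K)*(2*K) = 2*K*(2 + K))
I(G) = 240 (I(G) = 2*(-12)*(2 - 12) = 2*(-12)*(-10) = 240)
I(-111) - y(190) = 240 - 1*0 = 240 + 0 = 240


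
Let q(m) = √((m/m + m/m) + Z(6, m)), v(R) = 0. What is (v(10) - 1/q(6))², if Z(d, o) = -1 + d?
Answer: ⅐ ≈ 0.14286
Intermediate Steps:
q(m) = √7 (q(m) = √((m/m + m/m) + (-1 + 6)) = √((1 + 1) + 5) = √(2 + 5) = √7)
(v(10) - 1/q(6))² = (0 - 1/(√7))² = (0 - √7/7)² = (-√7/7)² = ⅐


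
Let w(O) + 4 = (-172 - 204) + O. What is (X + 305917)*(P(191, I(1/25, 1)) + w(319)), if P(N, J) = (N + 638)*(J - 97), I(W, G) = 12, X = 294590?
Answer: -42351356682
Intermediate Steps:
P(N, J) = (-97 + J)*(638 + N) (P(N, J) = (638 + N)*(-97 + J) = (-97 + J)*(638 + N))
w(O) = -380 + O (w(O) = -4 + ((-172 - 204) + O) = -4 + (-376 + O) = -380 + O)
(X + 305917)*(P(191, I(1/25, 1)) + w(319)) = (294590 + 305917)*((-61886 - 97*191 + 638*12 + 12*191) + (-380 + 319)) = 600507*((-61886 - 18527 + 7656 + 2292) - 61) = 600507*(-70465 - 61) = 600507*(-70526) = -42351356682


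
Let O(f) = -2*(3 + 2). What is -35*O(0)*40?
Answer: 14000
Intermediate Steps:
O(f) = -10 (O(f) = -2*5 = -10)
-35*O(0)*40 = -35*(-10)*40 = 350*40 = 14000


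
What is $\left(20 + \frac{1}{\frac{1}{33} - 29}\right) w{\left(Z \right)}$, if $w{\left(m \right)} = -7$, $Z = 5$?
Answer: $- \frac{133609}{956} \approx -139.76$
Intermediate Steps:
$\left(20 + \frac{1}{\frac{1}{33} - 29}\right) w{\left(Z \right)} = \left(20 + \frac{1}{\frac{1}{33} - 29}\right) \left(-7\right) = \left(20 + \frac{1}{- \frac{956}{33}}\right) \left(-7\right) = \left(20 - \frac{33}{956}\right) \left(-7\right) = \frac{19087}{956} \left(-7\right) = - \frac{133609}{956}$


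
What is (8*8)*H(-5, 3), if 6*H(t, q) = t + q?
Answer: -64/3 ≈ -21.333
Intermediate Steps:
H(t, q) = q/6 + t/6 (H(t, q) = (t + q)/6 = (q + t)/6 = q/6 + t/6)
(8*8)*H(-5, 3) = (8*8)*((1/6)*3 + (1/6)*(-5)) = 64*(1/2 - 5/6) = 64*(-1/3) = -64/3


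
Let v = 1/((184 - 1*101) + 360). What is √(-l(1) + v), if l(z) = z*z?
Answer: I*√195806/443 ≈ 0.99887*I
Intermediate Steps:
l(z) = z²
v = 1/443 (v = 1/((184 - 101) + 360) = 1/(83 + 360) = 1/443 ≈ 0.0022573)
√(-l(1) + v) = √(-1*1² + 1/443) = √(-1*1 + 1/443) = √(-1 + 1/443) = √(-442/443) = I*√195806/443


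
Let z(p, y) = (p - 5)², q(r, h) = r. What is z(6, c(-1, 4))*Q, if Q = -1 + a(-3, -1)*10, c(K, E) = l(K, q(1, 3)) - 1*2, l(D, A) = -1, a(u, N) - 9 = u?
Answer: 59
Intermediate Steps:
a(u, N) = 9 + u
c(K, E) = -3 (c(K, E) = -1 - 1*2 = -1 - 2 = -3)
z(p, y) = (-5 + p)²
Q = 59 (Q = -1 + (9 - 3)*10 = -1 + 6*10 = -1 + 60 = 59)
z(6, c(-1, 4))*Q = (-5 + 6)²*59 = 1²*59 = 1*59 = 59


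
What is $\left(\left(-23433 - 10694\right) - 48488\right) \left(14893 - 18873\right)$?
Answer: $328807700$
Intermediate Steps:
$\left(\left(-23433 - 10694\right) - 48488\right) \left(14893 - 18873\right) = \left(\left(-23433 - 10694\right) - 48488\right) \left(-3980\right) = \left(-34127 - 48488\right) \left(-3980\right) = \left(-82615\right) \left(-3980\right) = 328807700$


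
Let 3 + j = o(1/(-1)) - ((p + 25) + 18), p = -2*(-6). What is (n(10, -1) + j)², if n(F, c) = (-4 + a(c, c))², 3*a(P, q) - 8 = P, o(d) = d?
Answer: 256036/81 ≈ 3160.9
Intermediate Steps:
a(P, q) = 8/3 + P/3
p = 12
j = -59 (j = -3 + (1/(-1) - ((12 + 25) + 18)) = -3 + (-1 - (37 + 18)) = -3 + (-1 - 1*55) = -3 + (-1 - 55) = -3 - 56 = -59)
n(F, c) = (-4/3 + c/3)² (n(F, c) = (-4 + (8/3 + c/3))² = (-4/3 + c/3)²)
(n(10, -1) + j)² = ((-4 - 1)²/9 - 59)² = ((⅑)*(-5)² - 59)² = ((⅑)*25 - 59)² = (25/9 - 59)² = (-506/9)² = 256036/81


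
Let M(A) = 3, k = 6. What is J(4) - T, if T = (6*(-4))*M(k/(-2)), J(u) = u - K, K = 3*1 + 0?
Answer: 73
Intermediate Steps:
K = 3 (K = 3 + 0 = 3)
J(u) = -3 + u (J(u) = u - 1*3 = u - 3 = -3 + u)
T = -72 (T = (6*(-4))*3 = -24*3 = -72)
J(4) - T = (-3 + 4) - 1*(-72) = 1 + 72 = 73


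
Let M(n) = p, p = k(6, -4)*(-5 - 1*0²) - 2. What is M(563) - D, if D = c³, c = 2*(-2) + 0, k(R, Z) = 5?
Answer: 37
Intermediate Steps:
p = -27 (p = 5*(-5 - 1*0²) - 2 = 5*(-5 - 1*0) - 2 = 5*(-5 + 0) - 2 = 5*(-5) - 2 = -25 - 2 = -27)
M(n) = -27
c = -4 (c = -4 + 0 = -4)
D = -64 (D = (-4)³ = -64)
M(563) - D = -27 - 1*(-64) = -27 + 64 = 37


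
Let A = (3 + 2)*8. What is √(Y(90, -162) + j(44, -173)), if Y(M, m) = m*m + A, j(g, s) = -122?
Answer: √26162 ≈ 161.75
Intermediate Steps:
A = 40 (A = 5*8 = 40)
Y(M, m) = 40 + m² (Y(M, m) = m*m + 40 = m² + 40 = 40 + m²)
√(Y(90, -162) + j(44, -173)) = √((40 + (-162)²) - 122) = √((40 + 26244) - 122) = √(26284 - 122) = √26162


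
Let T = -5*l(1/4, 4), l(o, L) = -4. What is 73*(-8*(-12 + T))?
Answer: -4672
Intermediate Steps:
T = 20 (T = -5*(-4) = 20)
73*(-8*(-12 + T)) = 73*(-8*(-12 + 20)) = 73*(-8*8) = 73*(-64) = -4672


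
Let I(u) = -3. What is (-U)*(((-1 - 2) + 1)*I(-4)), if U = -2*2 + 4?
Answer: 0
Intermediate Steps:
U = 0 (U = -4 + 4 = 0)
(-U)*(((-1 - 2) + 1)*I(-4)) = (-1*0)*(((-1 - 2) + 1)*(-3)) = 0*((-3 + 1)*(-3)) = 0*(-2*(-3)) = 0*6 = 0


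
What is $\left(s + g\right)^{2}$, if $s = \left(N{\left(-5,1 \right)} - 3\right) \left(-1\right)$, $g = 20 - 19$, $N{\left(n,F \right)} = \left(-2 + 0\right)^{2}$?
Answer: $0$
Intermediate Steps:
$N{\left(n,F \right)} = 4$ ($N{\left(n,F \right)} = \left(-2\right)^{2} = 4$)
$g = 1$
$s = -1$ ($s = \left(4 - 3\right) \left(-1\right) = 1 \left(-1\right) = -1$)
$\left(s + g\right)^{2} = \left(-1 + 1\right)^{2} = 0^{2} = 0$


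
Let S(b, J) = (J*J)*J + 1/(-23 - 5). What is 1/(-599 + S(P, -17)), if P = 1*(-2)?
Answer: -28/154337 ≈ -0.00018142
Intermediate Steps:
P = -2
S(b, J) = -1/28 + J³ (S(b, J) = J²*J + 1/(-28) = J³ - 1/28 = -1/28 + J³)
1/(-599 + S(P, -17)) = 1/(-599 + (-1/28 + (-17)³)) = 1/(-599 + (-1/28 - 4913)) = 1/(-599 - 137565/28) = 1/(-154337/28) = -28/154337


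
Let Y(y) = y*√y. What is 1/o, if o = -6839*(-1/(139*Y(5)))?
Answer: 695*√5/6839 ≈ 0.22724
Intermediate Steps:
Y(y) = y^(3/2)
o = 6839*√5/3475 (o = -6839*(-√5/3475) = -(-6839)*√5/3475 = 6839*√5/3475 ≈ 4.4007)
1/o = 1/(6839*√5/3475) = 695*√5/6839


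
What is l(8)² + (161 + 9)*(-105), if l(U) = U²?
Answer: -13754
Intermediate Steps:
l(8)² + (161 + 9)*(-105) = (8²)² + (161 + 9)*(-105) = 64² + 170*(-105) = 4096 - 17850 = -13754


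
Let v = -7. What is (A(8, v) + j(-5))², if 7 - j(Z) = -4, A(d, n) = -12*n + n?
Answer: 7744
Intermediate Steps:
A(d, n) = -11*n
j(Z) = 11 (j(Z) = 7 - 1*(-4) = 7 + 4 = 11)
(A(8, v) + j(-5))² = (-11*(-7) + 11)² = (77 + 11)² = 88² = 7744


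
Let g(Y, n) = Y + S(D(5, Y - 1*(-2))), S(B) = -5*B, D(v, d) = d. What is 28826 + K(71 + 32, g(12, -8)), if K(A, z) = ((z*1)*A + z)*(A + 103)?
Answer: -1213766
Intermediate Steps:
g(Y, n) = -10 - 4*Y (g(Y, n) = Y - 5*(Y - 1*(-2)) = Y - 5*(Y + 2) = Y - 5*(2 + Y) = Y + (-10 - 5*Y) = -10 - 4*Y)
K(A, z) = (103 + A)*(z + A*z) (K(A, z) = (z*A + z)*(103 + A) = (A*z + z)*(103 + A) = (z + A*z)*(103 + A) = (103 + A)*(z + A*z))
28826 + K(71 + 32, g(12, -8)) = 28826 + (-10 - 4*12)*(103 + (71 + 32)**2 + 104*(71 + 32)) = 28826 + (-10 - 48)*(103 + 103**2 + 104*103) = 28826 - 58*(103 + 10609 + 10712) = 28826 - 58*21424 = 28826 - 1242592 = -1213766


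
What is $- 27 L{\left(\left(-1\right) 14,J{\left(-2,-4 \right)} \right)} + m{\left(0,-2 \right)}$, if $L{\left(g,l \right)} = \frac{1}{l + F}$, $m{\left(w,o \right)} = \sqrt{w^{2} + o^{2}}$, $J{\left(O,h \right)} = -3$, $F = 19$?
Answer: $\frac{5}{16} \approx 0.3125$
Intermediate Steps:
$m{\left(w,o \right)} = \sqrt{o^{2} + w^{2}}$
$L{\left(g,l \right)} = \frac{1}{19 + l}$ ($L{\left(g,l \right)} = \frac{1}{l + 19} = \frac{1}{19 + l}$)
$- 27 L{\left(\left(-1\right) 14,J{\left(-2,-4 \right)} \right)} + m{\left(0,-2 \right)} = - \frac{27}{19 - 3} + \sqrt{\left(-2\right)^{2} + 0^{2}} = - \frac{27}{16} + \sqrt{4 + 0} = \left(-27\right) \frac{1}{16} + \sqrt{4} = - \frac{27}{16} + 2 = \frac{5}{16}$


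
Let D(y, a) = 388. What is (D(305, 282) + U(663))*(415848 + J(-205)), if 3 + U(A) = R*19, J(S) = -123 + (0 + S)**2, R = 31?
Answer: 445848500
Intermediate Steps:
J(S) = -123 + S**2
U(A) = 586 (U(A) = -3 + 31*19 = -3 + 589 = 586)
(D(305, 282) + U(663))*(415848 + J(-205)) = (388 + 586)*(415848 + (-123 + (-205)**2)) = 974*(415848 + (-123 + 42025)) = 974*(415848 + 41902) = 974*457750 = 445848500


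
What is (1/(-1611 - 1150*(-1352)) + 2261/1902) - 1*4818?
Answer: -17099493395749/3549961272 ≈ -4816.8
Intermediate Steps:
(1/(-1611 - 1150*(-1352)) + 2261/1902) - 1*4818 = (-1/1352/(-2761) + 2261*(1/1902)) - 4818 = (-1/2761*(-1/1352) + 2261/1902) - 4818 = (1/3732872 + 2261/1902) - 4818 = 4220012747/3549961272 - 4818 = -17099493395749/3549961272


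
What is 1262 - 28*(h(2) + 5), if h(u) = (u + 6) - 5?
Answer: 1038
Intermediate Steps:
h(u) = 1 + u (h(u) = (6 + u) - 5 = 1 + u)
1262 - 28*(h(2) + 5) = 1262 - 28*((1 + 2) + 5) = 1262 - 28*(3 + 5) = 1262 - 28*8 = 1262 - 224 = 1038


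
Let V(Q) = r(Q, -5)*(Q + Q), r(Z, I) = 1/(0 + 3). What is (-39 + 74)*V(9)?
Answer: 210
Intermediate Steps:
r(Z, I) = ⅓ (r(Z, I) = 1/3 = ⅓)
V(Q) = 2*Q/3 (V(Q) = (Q + Q)/3 = (2*Q)/3 = 2*Q/3)
(-39 + 74)*V(9) = (-39 + 74)*((⅔)*9) = 35*6 = 210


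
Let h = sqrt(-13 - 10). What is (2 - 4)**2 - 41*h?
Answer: 4 - 41*I*sqrt(23) ≈ 4.0 - 196.63*I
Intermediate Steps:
h = I*sqrt(23) (h = sqrt(-23) = I*sqrt(23) ≈ 4.7958*I)
(2 - 4)**2 - 41*h = (2 - 4)**2 - 41*I*sqrt(23) = (-2)**2 - 41*I*sqrt(23) = 4 - 41*I*sqrt(23)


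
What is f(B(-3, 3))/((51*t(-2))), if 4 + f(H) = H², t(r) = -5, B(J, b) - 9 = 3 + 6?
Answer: -64/51 ≈ -1.2549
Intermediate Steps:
B(J, b) = 18 (B(J, b) = 9 + (3 + 6) = 9 + 9 = 18)
f(H) = -4 + H²
f(B(-3, 3))/((51*t(-2))) = (-4 + 18²)/((51*(-5))) = (-4 + 324)/(-255) = 320*(-1/255) = -64/51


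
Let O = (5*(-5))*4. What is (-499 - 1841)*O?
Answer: 234000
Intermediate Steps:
O = -100 (O = -25*4 = -100)
(-499 - 1841)*O = (-499 - 1841)*(-100) = -2340*(-100) = 234000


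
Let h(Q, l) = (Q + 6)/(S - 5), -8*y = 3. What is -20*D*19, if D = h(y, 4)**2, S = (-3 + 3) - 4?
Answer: -2375/16 ≈ -148.44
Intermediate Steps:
y = -3/8 (y = -1/8*3 = -3/8 ≈ -0.37500)
S = -4 (S = 0 - 4 = -4)
h(Q, l) = -2/3 - Q/9 (h(Q, l) = (Q + 6)/(-4 - 5) = (6 + Q)/(-9) = (6 + Q)*(-1/9) = -2/3 - Q/9)
D = 25/64 (D = (-2/3 - 1/9*(-3/8))**2 = (-2/3 + 1/24)**2 = (-5/8)**2 = 25/64 ≈ 0.39063)
-20*D*19 = -20*25/64*19 = -125/16*19 = -2375/16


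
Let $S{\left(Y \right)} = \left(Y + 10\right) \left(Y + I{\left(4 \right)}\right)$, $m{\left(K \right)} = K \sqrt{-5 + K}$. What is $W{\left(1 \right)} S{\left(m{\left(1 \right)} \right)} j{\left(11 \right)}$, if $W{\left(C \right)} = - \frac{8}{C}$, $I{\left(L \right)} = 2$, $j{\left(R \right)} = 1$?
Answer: $-128 - 192 i \approx -128.0 - 192.0 i$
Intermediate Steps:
$S{\left(Y \right)} = \left(2 + Y\right) \left(10 + Y\right)$ ($S{\left(Y \right)} = \left(Y + 10\right) \left(Y + 2\right) = \left(10 + Y\right) \left(2 + Y\right) = \left(2 + Y\right) \left(10 + Y\right)$)
$W{\left(1 \right)} S{\left(m{\left(1 \right)} \right)} j{\left(11 \right)} = - \frac{8}{1} \left(20 + \left(1 \sqrt{-5 + 1}\right)^{2} + 12 \cdot 1 \sqrt{-5 + 1}\right) 1 = \left(-8\right) 1 \left(20 + \left(1 \sqrt{-4}\right)^{2} + 12 \cdot 1 \sqrt{-4}\right) 1 = - 8 \left(20 + \left(1 \cdot 2 i\right)^{2} + 12 \cdot 1 \cdot 2 i\right) 1 = - 8 \left(20 + \left(2 i\right)^{2} + 12 \cdot 2 i\right) 1 = - 8 \left(20 - 4 + 24 i\right) 1 = - 8 \left(16 + 24 i\right) 1 = \left(-128 - 192 i\right) 1 = -128 - 192 i$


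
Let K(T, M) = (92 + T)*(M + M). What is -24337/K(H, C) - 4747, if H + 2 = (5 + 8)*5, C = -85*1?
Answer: -125059113/26350 ≈ -4746.1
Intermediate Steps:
C = -85
H = 63 (H = -2 + (5 + 8)*5 = -2 + 13*5 = -2 + 65 = 63)
K(T, M) = 2*M*(92 + T) (K(T, M) = (92 + T)*(2*M) = 2*M*(92 + T))
-24337/K(H, C) - 4747 = -24337*(-1/(170*(92 + 63))) - 4747 = -24337/(2*(-85)*155) - 4747 = -24337/(-26350) - 4747 = -24337*(-1/26350) - 4747 = 24337/26350 - 4747 = -125059113/26350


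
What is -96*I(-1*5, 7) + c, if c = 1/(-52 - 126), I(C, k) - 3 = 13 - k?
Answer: -153793/178 ≈ -864.01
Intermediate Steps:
I(C, k) = 16 - k (I(C, k) = 3 + (13 - k) = 16 - k)
c = -1/178 (c = 1/(-178) = -1/178 ≈ -0.0056180)
-96*I(-1*5, 7) + c = -96*(16 - 1*7) - 1/178 = -96*(16 - 7) - 1/178 = -96*9 - 1/178 = -864 - 1/178 = -153793/178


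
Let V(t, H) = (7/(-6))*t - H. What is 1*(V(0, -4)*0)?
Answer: 0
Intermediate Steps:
V(t, H) = -H - 7*t/6 (V(t, H) = (7*(-⅙))*t - H = -7*t/6 - H = -H - 7*t/6)
1*(V(0, -4)*0) = 1*((-1*(-4) - 7/6*0)*0) = 1*((4 + 0)*0) = 1*(4*0) = 1*0 = 0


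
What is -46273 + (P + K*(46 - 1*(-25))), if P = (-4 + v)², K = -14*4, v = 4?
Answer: -50249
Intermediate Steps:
K = -56
P = 0 (P = (-4 + 4)² = 0² = 0)
-46273 + (P + K*(46 - 1*(-25))) = -46273 + (0 - 56*(46 - 1*(-25))) = -46273 + (0 - 56*(46 + 25)) = -46273 + (0 - 56*71) = -46273 + (0 - 3976) = -46273 - 3976 = -50249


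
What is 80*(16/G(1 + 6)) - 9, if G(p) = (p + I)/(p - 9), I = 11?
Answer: -1361/9 ≈ -151.22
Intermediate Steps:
G(p) = (11 + p)/(-9 + p) (G(p) = (p + 11)/(p - 9) = (11 + p)/(-9 + p))
80*(16/G(1 + 6)) - 9 = 80*(16/(((11 + (1 + 6))/(-9 + (1 + 6))))) - 9 = 80*(16/(((11 + 7)/(-9 + 7)))) - 9 = 80*(16/((18/(-2)))) - 9 = 80*(16/((-½*18))) - 9 = 80*(16/(-9)) - 9 = 80*(16*(-⅑)) - 9 = 80*(-16/9) - 9 = -1280/9 - 9 = -1361/9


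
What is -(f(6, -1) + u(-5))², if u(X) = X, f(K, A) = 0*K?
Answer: -25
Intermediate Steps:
f(K, A) = 0
-(f(6, -1) + u(-5))² = -(0 - 5)² = -1*(-5)² = -1*25 = -25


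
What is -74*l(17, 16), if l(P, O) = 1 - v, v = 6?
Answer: 370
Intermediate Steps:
l(P, O) = -5 (l(P, O) = 1 - 1*6 = 1 - 6 = -5)
-74*l(17, 16) = -74*(-5) = 370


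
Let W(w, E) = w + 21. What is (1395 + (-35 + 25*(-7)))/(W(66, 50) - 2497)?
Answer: -237/482 ≈ -0.49170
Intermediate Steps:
W(w, E) = 21 + w
(1395 + (-35 + 25*(-7)))/(W(66, 50) - 2497) = (1395 + (-35 + 25*(-7)))/((21 + 66) - 2497) = (1395 + (-35 - 175))/(87 - 2497) = (1395 - 210)/(-2410) = 1185*(-1/2410) = -237/482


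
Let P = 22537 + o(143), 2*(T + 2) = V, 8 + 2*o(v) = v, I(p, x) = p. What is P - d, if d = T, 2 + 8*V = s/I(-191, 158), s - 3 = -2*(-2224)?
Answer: 69090297/3056 ≈ 22608.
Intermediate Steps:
s = 4451 (s = 3 - 2*(-2224) = 3 + 4448 = 4451)
o(v) = -4 + v/2
V = -4833/1528 (V = -¼ + (4451/(-191))/8 = -¼ + (4451*(-1/191))/8 = -¼ + (⅛)*(-4451/191) = -¼ - 4451/1528 = -4833/1528 ≈ -3.1630)
T = -10945/3056 (T = -2 + (½)*(-4833/1528) = -2 - 4833/3056 = -10945/3056 ≈ -3.5815)
d = -10945/3056 ≈ -3.5815
P = 45209/2 (P = 22537 + (-4 + (½)*143) = 22537 + (-4 + 143/2) = 22537 + 135/2 = 45209/2 ≈ 22605.)
P - d = 45209/2 - 1*(-10945/3056) = 45209/2 + 10945/3056 = 69090297/3056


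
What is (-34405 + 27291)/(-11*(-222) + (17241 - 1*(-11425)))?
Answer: -3557/15554 ≈ -0.22869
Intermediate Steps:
(-34405 + 27291)/(-11*(-222) + (17241 - 1*(-11425))) = -7114/(2442 + (17241 + 11425)) = -7114/(2442 + 28666) = -7114/31108 = -7114*1/31108 = -3557/15554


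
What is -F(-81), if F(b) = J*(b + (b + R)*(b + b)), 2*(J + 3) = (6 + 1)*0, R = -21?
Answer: 49329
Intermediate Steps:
J = -3 (J = -3 + ((6 + 1)*0)/2 = -3 + (7*0)/2 = -3 + (1/2)*0 = -3 + 0 = -3)
F(b) = -3*b - 6*b*(-21 + b) (F(b) = -3*(b + (b - 21)*(b + b)) = -3*(b + (-21 + b)*(2*b)) = -3*(b + 2*b*(-21 + b)) = -3*b - 6*b*(-21 + b))
-F(-81) = -3*(-81)*(41 - 2*(-81)) = -3*(-81)*(41 + 162) = -3*(-81)*203 = -1*(-49329) = 49329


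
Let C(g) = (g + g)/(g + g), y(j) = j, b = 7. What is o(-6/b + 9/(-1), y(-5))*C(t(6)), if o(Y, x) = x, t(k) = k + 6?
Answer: -5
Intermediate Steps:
t(k) = 6 + k
C(g) = 1 (C(g) = (2*g)/((2*g)) = (2*g)*(1/(2*g)) = 1)
o(-6/b + 9/(-1), y(-5))*C(t(6)) = -5*1 = -5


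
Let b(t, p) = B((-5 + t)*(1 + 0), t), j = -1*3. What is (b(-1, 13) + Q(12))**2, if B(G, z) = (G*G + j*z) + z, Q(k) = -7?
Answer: 961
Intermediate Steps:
j = -3
B(G, z) = G**2 - 2*z (B(G, z) = (G*G - 3*z) + z = (G**2 - 3*z) + z = G**2 - 2*z)
b(t, p) = (-5 + t)**2 - 2*t (b(t, p) = ((-5 + t)*(1 + 0))**2 - 2*t = ((-5 + t)*1)**2 - 2*t = (-5 + t)**2 - 2*t)
(b(-1, 13) + Q(12))**2 = (((-5 - 1)**2 - 2*(-1)) - 7)**2 = (((-6)**2 + 2) - 7)**2 = ((36 + 2) - 7)**2 = (38 - 7)**2 = 31**2 = 961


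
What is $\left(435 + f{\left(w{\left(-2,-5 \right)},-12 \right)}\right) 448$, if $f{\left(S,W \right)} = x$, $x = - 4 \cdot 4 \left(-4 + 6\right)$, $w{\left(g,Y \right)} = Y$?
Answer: $180544$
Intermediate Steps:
$x = -32$ ($x = - 4 \cdot 4 \cdot 2 = \left(-4\right) 8 = -32$)
$f{\left(S,W \right)} = -32$
$\left(435 + f{\left(w{\left(-2,-5 \right)},-12 \right)}\right) 448 = \left(435 - 32\right) 448 = 403 \cdot 448 = 180544$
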